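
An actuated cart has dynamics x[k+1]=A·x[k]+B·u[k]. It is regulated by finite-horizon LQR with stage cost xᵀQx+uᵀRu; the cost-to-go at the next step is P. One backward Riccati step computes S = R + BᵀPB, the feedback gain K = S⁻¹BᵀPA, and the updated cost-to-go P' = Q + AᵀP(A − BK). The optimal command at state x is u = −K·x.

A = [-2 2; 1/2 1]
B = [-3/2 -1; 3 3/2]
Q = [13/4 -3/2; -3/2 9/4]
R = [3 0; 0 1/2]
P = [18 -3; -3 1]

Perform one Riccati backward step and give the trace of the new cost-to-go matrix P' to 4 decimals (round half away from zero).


BᵀP = [-36.0000 7.5000; -22.5000 4.5000]
S = R + BᵀPB = [3 0; 0 1/2] + [76.5000 47.2500; 47.2500 29.2500] = [79.5000 47.2500; 47.2500 29.7500]
BᵀPA = [75.7500 -64.5000; 47.2500 -40.5000]
K = S⁻¹·BᵀPA = [0.1584 -0.0396; 1.3366 -1.2984]
A−BK = [-0.4257 0.6421; -1.9802 3.0665]
AᵀP(A−BK) = [3.0941 -4.1485; -4.1485 5.8586]
P' = Q + AᵀP(A−BK) = [6.3441 -5.6485; -5.6485 8.1086]
tr(P') = 14.4526

14.4526


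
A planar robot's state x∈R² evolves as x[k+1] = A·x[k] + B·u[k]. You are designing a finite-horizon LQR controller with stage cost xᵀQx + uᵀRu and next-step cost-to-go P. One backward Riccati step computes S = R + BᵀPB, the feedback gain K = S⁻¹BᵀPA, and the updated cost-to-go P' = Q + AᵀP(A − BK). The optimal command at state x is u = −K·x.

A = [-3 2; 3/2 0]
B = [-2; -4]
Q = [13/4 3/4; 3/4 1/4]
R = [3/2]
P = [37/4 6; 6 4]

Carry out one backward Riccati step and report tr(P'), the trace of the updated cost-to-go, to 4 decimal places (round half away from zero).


BᵀP = [-42.5000 -28.0000]
S = R + BᵀPB = [3/2] + [197.0000] = [198.5000]
BᵀPA = [85.5000 -85.0000]
K = S⁻¹·BᵀPA = [0.4307 -0.4282]
A−BK = [-2.1385 1.1436; 3.2229 -1.7128]
AᵀP(A−BK) = [1.4225 -0.8879; -0.8879 0.6020]
P' = Q + AᵀP(A−BK) = [4.6725 -0.1379; -0.1379 0.8520]
tr(P') = 5.5246

5.5246


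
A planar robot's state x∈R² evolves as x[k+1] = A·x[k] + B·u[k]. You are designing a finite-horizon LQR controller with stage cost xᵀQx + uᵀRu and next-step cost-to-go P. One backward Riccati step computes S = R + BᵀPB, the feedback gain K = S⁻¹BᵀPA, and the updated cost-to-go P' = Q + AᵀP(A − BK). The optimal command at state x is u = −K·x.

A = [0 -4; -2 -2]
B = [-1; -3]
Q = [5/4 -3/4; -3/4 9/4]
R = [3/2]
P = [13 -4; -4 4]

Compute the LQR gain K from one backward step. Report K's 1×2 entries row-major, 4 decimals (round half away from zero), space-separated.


0.6038 0.7547

BᵀP = [-1.0000 -8.0000]
S = R + BᵀPB = [3/2] + [25.0000] = [26.5000]
BᵀPA = [16.0000 20.0000]
K = S⁻¹·BᵀPA = [0.6038 0.7547]
A−BK = [0.6038 -3.2453; -0.1887 0.2642]
AᵀP(A−BK) = [6.3396 -28.0755; -28.0755 144.9057]
P' = Q + AᵀP(A−BK) = [7.5896 -28.8255; -28.8255 147.1557]
tr(P') = 154.7453


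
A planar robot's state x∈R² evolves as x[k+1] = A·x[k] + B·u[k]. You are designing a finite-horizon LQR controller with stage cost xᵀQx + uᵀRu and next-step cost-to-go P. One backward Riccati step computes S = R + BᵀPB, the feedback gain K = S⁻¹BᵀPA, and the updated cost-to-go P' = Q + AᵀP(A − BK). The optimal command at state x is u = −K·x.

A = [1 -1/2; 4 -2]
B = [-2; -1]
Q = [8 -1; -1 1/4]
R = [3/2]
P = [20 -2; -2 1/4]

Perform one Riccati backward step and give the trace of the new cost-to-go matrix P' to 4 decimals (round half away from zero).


9.2839

BᵀP = [-38.0000 3.7500]
S = R + BᵀPB = [3/2] + [72.2500] = [73.7500]
BᵀPA = [-23.0000 11.5000]
K = S⁻¹·BᵀPA = [-0.3119 0.1559]
A−BK = [0.3763 -0.1881; 3.6881 -1.8441]
AᵀP(A−BK) = [0.8271 -0.4136; -0.4136 0.2068]
P' = Q + AᵀP(A−BK) = [8.8271 -1.4136; -1.4136 0.4568]
tr(P') = 9.2839


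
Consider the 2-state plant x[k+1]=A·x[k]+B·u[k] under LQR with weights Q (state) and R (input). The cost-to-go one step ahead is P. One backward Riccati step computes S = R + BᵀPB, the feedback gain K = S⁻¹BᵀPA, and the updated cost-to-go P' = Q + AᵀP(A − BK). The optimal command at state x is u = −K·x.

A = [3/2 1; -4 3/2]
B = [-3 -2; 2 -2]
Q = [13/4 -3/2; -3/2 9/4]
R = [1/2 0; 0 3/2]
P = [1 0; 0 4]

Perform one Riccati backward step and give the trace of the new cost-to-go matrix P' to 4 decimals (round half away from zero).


BᵀP = [-3.0000 8.0000; -2.0000 -8.0000]
S = R + BᵀPB = [1/2 0; 0 3/2] + [25.0000 -10.0000; -10.0000 20.0000] = [25.5000 -10.0000; -10.0000 21.5000]
BᵀPA = [-36.5000 9.0000; 29.0000 -14.0000]
K = S⁻¹·BᵀPA = [-1.1037 0.1194; 0.8355 -0.5956]
A−BK = [-0.1403 0.1668; -0.1216 0.0700]
AᵀP(A−BK) = [1.7349 -0.8698; -0.8698 0.5867]
P' = Q + AᵀP(A−BK) = [4.9849 -2.3698; -2.3698 2.8367]
tr(P') = 7.8217

7.8217


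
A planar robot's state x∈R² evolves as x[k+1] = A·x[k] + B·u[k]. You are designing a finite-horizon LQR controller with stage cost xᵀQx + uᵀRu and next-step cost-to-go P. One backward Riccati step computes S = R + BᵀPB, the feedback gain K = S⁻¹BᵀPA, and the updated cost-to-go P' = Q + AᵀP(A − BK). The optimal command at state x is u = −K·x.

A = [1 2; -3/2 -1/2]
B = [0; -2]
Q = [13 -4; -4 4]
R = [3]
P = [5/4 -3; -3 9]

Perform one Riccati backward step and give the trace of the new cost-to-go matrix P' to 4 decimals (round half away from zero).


BᵀP = [6.0000 -18.0000]
S = R + BᵀPB = [3] + [36.0000] = [39.0000]
BᵀPA = [33.0000 21.0000]
K = S⁻¹·BᵀPA = [0.8462 0.5385]
A−BK = [1.0000 2.0000; 0.1923 0.5769]
AᵀP(A−BK) = [2.5769 1.9808; 1.9808 1.9423]
P' = Q + AᵀP(A−BK) = [15.5769 -2.0192; -2.0192 5.9423]
tr(P') = 21.5192

21.5192


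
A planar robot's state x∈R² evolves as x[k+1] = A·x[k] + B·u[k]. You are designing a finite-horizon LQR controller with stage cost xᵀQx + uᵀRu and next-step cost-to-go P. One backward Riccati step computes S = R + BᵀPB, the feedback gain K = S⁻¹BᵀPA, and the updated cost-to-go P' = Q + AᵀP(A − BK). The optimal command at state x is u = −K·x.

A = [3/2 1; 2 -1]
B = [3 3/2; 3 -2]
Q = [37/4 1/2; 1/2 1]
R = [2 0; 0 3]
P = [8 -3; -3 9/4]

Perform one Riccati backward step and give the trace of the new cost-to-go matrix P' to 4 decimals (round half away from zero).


11.7768

BᵀP = [15.0000 -2.2500; 18.0000 -9.0000]
S = R + BᵀPB = [2 0; 0 3] + [38.2500 27.0000; 27.0000 45.0000] = [40.2500 27.0000; 27.0000 48.0000]
BᵀPA = [18.0000 17.2500; 9.0000 27.0000]
K = S⁻¹·BᵀPA = [0.5162 0.0823; -0.1029 0.5162]
A−BK = [0.1057 -0.0212; 0.2456 -0.2145]
AᵀP(A−BK) = [0.6340 -0.1272; -0.1272 0.8928]
P' = Q + AᵀP(A−BK) = [9.8840 0.3728; 0.3728 1.8928]
tr(P') = 11.7768


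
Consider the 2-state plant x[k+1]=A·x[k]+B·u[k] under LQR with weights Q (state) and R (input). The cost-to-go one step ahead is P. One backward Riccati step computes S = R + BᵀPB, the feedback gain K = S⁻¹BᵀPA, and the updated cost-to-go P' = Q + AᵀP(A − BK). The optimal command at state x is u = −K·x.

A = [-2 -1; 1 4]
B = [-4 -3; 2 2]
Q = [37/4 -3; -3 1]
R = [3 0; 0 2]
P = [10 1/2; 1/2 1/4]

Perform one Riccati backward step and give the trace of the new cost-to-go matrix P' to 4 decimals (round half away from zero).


BᵀP = [-39.0000 -1.5000; -29.0000 -1.0000]
S = R + BᵀPB = [3 0; 0 2] + [153.0000 114.0000; 114.0000 85.0000] = [156.0000 114.0000; 114.0000 87.0000]
BᵀPA = [76.5000 33.0000; 57.0000 25.0000]
K = S⁻¹·BᵀPA = [0.2734 0.0365; 0.2969 0.2396]
A−BK = [-0.0156 -0.1354; -0.1406 3.4479]
AᵀP(A−BK) = [0.4102 0.0547; 0.0547 2.8073]
P' = Q + AᵀP(A−BK) = [9.6602 -2.9453; -2.9453 3.8073]
tr(P') = 13.4674

13.4674


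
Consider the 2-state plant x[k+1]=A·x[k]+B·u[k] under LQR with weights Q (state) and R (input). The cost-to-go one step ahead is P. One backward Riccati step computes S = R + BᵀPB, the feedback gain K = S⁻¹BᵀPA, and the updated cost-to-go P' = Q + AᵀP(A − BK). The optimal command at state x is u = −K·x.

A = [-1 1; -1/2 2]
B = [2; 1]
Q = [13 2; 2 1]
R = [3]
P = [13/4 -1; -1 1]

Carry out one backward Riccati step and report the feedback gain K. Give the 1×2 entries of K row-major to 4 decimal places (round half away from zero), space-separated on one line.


-0.3846 0.2692

BᵀP = [5.5000 -1.0000]
S = R + BᵀPB = [3] + [10.0000] = [13.0000]
BᵀPA = [-5.0000 3.5000]
K = S⁻¹·BᵀPA = [-0.3846 0.2692]
A−BK = [-0.2308 0.4615; -0.1154 1.7308]
AᵀP(A−BK) = [0.5769 -0.4038; -0.4038 2.3077]
P' = Q + AᵀP(A−BK) = [13.5769 1.5962; 1.5962 3.3077]
tr(P') = 16.8846


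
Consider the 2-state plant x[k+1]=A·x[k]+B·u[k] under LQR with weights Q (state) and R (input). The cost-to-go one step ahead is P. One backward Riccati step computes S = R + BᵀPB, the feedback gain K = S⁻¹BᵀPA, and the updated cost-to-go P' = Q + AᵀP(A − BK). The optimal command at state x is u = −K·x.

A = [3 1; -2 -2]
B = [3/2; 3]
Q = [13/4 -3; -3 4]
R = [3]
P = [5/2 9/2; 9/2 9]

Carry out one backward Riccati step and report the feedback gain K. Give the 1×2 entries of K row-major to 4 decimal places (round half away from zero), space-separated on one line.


BᵀP = [17.2500 33.7500]
S = R + BᵀPB = [3] + [127.1250] = [130.1250]
BᵀPA = [-15.7500 -50.2500]
K = S⁻¹·BᵀPA = [-0.1210 -0.3862]
A−BK = [3.1816 1.5793; -1.6369 -0.8415]
AᵀP(A−BK) = [2.5937 1.4179; 1.4179 1.0951]
P' = Q + AᵀP(A−BK) = [5.8437 -1.5821; -1.5821 5.0951]
tr(P') = 10.9388

-0.1210 -0.3862


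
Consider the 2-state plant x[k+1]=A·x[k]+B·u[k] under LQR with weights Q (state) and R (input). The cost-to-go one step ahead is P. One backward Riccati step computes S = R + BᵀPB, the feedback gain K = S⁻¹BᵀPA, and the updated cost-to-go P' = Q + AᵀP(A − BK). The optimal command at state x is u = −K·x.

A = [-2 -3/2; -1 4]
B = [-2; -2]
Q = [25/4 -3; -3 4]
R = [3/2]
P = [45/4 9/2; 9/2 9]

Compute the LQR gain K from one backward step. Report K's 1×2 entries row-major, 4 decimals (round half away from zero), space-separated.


0.7595 -0.5127

BᵀP = [-31.5000 -27.0000]
S = R + BᵀPB = [3/2] + [117.0000] = [118.5000]
BᵀPA = [90.0000 -60.7500]
K = S⁻¹·BᵀPA = [0.7595 -0.5127]
A−BK = [-0.4810 -2.5253; 0.5190 2.9747]
AᵀP(A−BK) = [3.6456 14.6392; 14.6392 84.1685]
P' = Q + AᵀP(A−BK) = [9.8956 11.6392; 11.6392 88.1685]
tr(P') = 98.0641


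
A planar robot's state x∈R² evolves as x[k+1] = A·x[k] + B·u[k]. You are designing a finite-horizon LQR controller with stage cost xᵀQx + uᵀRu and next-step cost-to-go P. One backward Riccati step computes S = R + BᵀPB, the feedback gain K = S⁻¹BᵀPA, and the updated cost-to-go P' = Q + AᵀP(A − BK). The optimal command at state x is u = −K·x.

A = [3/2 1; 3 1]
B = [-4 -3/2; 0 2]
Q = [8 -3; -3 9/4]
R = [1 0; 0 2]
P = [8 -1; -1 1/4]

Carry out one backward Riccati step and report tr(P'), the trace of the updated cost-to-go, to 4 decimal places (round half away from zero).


11.4705

BᵀP = [-32.0000 4.0000; -14.0000 2.0000]
S = R + BᵀPB = [1 0; 0 2] + [128.0000 56.0000; 56.0000 25.0000] = [129.0000 56.0000; 56.0000 27.0000]
BᵀPA = [-36.0000 -28.0000; -15.0000 -12.0000]
K = S⁻¹·BᵀPA = [-0.3804 -0.2421; 0.2334 0.0576]
A−BK = [0.3285 0.1182; 2.5331 0.8847]
AᵀP(A−BK) = [1.0569 0.3999; 0.3999 0.1635]
P' = Q + AᵀP(A−BK) = [9.0569 -2.6001; -2.6001 2.4135]
tr(P') = 11.4705


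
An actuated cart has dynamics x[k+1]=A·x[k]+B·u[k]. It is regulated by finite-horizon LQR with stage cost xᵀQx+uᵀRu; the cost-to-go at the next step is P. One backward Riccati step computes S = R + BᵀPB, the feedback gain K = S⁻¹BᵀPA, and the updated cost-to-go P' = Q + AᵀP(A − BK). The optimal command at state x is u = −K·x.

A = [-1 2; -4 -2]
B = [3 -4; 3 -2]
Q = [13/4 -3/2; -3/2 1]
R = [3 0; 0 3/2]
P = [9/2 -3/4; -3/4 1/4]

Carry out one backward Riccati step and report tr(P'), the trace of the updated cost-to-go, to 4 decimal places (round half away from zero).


7.7765

BᵀP = [11.2500 -1.5000; -16.5000 2.5000]
S = R + BᵀPB = [3 0; 0 3/2] + [29.2500 -42.0000; -42.0000 61.0000] = [32.2500 -42.0000; -42.0000 62.5000]
BᵀPA = [-5.2500 25.5000; 6.5000 -38.0000]
K = S⁻¹·BᵀPA = [-0.2191 -0.0089; -0.0432 -0.6140]
A−BK = [-0.5156 -0.4292; -3.4292 -3.2012]
AᵀP(A−BK) = [1.6308 1.4441; 1.4441 1.8957]
P' = Q + AᵀP(A−BK) = [4.8808 -0.0559; -0.0559 2.8957]
tr(P') = 7.7765


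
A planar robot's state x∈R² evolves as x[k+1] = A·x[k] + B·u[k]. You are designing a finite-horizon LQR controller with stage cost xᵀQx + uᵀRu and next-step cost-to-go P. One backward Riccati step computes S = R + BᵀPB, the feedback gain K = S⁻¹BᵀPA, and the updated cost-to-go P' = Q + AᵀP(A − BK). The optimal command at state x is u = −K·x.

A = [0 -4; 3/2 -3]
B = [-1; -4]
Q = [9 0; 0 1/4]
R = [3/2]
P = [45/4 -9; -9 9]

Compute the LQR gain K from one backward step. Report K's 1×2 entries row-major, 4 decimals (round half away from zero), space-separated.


BᵀP = [24.7500 -27.0000]
S = R + BᵀPB = [3/2] + [83.2500] = [84.7500]
BᵀPA = [-40.5000 -18.0000]
K = S⁻¹·BᵀPA = [-0.4779 -0.2124]
A−BK = [-0.4779 -4.2124; -0.4115 -3.8496]
AᵀP(A−BK) = [0.8960 4.8982; 4.8982 41.1770]
P' = Q + AᵀP(A−BK) = [9.8960 4.8982; 4.8982 41.4270]
tr(P') = 51.3230

-0.4779 -0.2124


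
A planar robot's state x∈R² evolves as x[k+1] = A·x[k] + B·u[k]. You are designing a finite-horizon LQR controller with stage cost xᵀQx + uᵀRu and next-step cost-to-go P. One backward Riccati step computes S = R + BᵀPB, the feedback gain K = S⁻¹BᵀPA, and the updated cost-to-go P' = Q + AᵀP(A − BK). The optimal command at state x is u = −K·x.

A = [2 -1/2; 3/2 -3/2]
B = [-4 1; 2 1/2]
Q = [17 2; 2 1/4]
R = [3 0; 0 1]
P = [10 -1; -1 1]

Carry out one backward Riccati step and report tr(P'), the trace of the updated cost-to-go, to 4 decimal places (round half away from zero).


21.5021

BᵀP = [-42.0000 6.0000; 9.5000 -0.5000]
S = R + BᵀPB = [3 0; 0 1] + [180.0000 -39.0000; -39.0000 9.2500] = [183.0000 -39.0000; -39.0000 10.2500]
BᵀPA = [-75.0000 12.0000; 18.2500 -4.0000]
K = S⁻¹·BᵀPA = [-0.1607 -0.0930; 1.1691 -0.7442]
A−BK = [0.1882 -0.1279; 1.2368 -0.9419]
AᵀP(A−BK) = [2.8626 -1.8953; -1.8953 1.3895]
P' = Q + AᵀP(A−BK) = [19.8626 0.1047; 0.1047 1.6395]
tr(P') = 21.5021


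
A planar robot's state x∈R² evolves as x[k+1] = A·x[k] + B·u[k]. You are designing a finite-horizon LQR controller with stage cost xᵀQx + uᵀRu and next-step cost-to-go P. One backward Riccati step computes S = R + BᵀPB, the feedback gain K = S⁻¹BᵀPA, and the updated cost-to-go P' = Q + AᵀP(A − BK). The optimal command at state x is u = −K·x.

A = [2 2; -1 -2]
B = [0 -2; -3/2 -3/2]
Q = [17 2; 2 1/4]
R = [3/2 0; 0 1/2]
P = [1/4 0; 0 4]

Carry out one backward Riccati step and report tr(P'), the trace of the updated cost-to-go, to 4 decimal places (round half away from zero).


21.9167

BᵀP = [0.0000 -6.0000; -0.5000 -6.0000]
S = R + BᵀPB = [3/2 0; 0 1/2] + [9.0000 9.0000; 9.0000 10.0000] = [10.5000 9.0000; 9.0000 10.5000]
BᵀPA = [6.0000 12.0000; 5.0000 11.0000]
K = S⁻¹·BᵀPA = [0.6154 0.9231; -0.0513 0.2564]
A−BK = [1.8974 2.5128; -0.1538 -0.2308]
AᵀP(A−BK) = [1.5641 2.1795; 2.1795 3.1026]
P' = Q + AᵀP(A−BK) = [18.5641 4.1795; 4.1795 3.3526]
tr(P') = 21.9167


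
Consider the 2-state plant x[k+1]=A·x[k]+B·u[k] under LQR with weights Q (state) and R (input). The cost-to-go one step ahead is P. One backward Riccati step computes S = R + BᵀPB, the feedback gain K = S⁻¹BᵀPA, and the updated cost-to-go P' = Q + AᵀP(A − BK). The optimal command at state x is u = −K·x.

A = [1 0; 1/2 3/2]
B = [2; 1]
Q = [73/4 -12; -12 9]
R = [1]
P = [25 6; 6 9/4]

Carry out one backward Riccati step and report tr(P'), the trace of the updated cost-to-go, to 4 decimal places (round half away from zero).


28.9700

BᵀP = [56.0000 14.2500]
S = R + BᵀPB = [1] + [126.2500] = [127.2500]
BᵀPA = [63.1250 21.3750]
K = S⁻¹·BᵀPA = [0.4961 0.1680]
A−BK = [0.0079 -0.3360; 0.0039 1.3320]
AᵀP(A−BK) = [0.2480 0.0840; 0.0840 1.4720]
P' = Q + AᵀP(A−BK) = [18.4980 -11.9160; -11.9160 10.4720]
tr(P') = 28.9700


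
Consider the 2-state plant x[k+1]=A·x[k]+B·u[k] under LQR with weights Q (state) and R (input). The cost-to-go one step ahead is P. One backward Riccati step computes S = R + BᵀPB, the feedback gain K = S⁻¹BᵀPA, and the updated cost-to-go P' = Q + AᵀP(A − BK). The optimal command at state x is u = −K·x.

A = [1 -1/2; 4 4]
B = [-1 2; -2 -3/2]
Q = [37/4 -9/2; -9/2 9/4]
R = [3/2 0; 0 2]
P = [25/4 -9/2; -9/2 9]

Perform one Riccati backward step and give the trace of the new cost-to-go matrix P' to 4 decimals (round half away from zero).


20.0143

BᵀP = [2.7500 -13.5000; 19.2500 -22.5000]
S = R + BᵀPB = [3/2 0; 0 2] + [24.2500 25.7500; 25.7500 72.2500] = [25.7500 25.7500; 25.7500 74.2500]
BᵀPA = [-51.2500 -55.3750; -70.7500 -99.6250]
K = S⁻¹·BᵀPA = [-1.5882 -1.2381; -0.4021 -0.9124]
A−BK = [0.2159 0.0866; 0.2204 0.1552]
AᵀP(A−BK) = [4.4074 3.8714; 3.8714 4.1069]
P' = Q + AᵀP(A−BK) = [13.6574 -0.6286; -0.6286 6.3569]
tr(P') = 20.0143


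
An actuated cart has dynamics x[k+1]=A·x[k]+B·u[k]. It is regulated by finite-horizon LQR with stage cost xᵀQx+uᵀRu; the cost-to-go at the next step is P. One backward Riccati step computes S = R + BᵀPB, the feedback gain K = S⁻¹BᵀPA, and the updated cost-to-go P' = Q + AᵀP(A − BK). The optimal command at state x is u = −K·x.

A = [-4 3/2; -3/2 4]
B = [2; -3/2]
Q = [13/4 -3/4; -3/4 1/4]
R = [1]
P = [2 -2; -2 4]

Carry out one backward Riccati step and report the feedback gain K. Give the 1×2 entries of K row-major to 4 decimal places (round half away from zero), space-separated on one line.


BᵀP = [7.0000 -10.0000]
S = R + BᵀPB = [1] + [29.0000] = [30.0000]
BᵀPA = [-13.0000 -29.5000]
K = S⁻¹·BᵀPA = [-0.4333 -0.9833]
A−BK = [-3.1333 3.4667; -2.1500 2.5250]
AᵀP(A−BK) = [11.3667 -12.2833; -12.2833 15.4917]
P' = Q + AᵀP(A−BK) = [14.6167 -13.0333; -13.0333 15.7417]
tr(P') = 30.3583

-0.4333 -0.9833


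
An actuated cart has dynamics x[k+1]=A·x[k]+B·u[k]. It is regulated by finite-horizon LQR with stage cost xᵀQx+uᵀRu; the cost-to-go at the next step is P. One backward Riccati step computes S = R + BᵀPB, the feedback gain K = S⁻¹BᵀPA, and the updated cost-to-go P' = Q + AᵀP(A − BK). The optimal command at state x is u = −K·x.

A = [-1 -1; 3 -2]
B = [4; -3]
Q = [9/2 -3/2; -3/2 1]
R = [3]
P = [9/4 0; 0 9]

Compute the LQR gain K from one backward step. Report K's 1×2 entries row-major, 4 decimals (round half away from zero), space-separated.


-0.7500 0.3750

BᵀP = [9.0000 -27.0000]
S = R + BᵀPB = [3] + [117.0000] = [120.0000]
BᵀPA = [-90.0000 45.0000]
K = S⁻¹·BᵀPA = [-0.7500 0.3750]
A−BK = [2.0000 -2.5000; 0.7500 -0.8750]
AᵀP(A−BK) = [15.7500 -18.0000; -18.0000 21.3750]
P' = Q + AᵀP(A−BK) = [20.2500 -19.5000; -19.5000 22.3750]
tr(P') = 42.6250


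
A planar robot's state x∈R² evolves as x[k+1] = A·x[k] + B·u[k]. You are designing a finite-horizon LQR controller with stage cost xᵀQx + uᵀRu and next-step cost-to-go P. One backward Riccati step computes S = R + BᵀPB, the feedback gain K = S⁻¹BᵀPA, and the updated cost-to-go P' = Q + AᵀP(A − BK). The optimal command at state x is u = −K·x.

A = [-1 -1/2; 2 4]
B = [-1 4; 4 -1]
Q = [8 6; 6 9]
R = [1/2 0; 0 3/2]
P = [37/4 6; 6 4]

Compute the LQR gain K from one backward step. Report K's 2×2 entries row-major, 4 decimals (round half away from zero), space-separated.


BᵀP = [14.7500 10.0000; 31.0000 20.0000]
S = R + BᵀPB = [1/2 0; 0 3/2] + [25.2500 49.0000; 49.0000 104.0000] = [25.7500 49.0000; 49.0000 105.5000]
BᵀPA = [5.2500 32.6250; 9.0000 64.5000]
K = S⁻¹·BᵀPA = [0.3576 0.8917; -0.0808 0.1972]
A−BK = [-0.3192 -0.3972; 0.4887 0.6305]
AᵀP(A−BK) = [0.0996 0.1686; 0.1686 0.5001]
P' = Q + AᵀP(A−BK) = [8.0996 6.1686; 6.1686 9.5001]
tr(P') = 17.5998

0.3576 0.8917 -0.0808 0.1972


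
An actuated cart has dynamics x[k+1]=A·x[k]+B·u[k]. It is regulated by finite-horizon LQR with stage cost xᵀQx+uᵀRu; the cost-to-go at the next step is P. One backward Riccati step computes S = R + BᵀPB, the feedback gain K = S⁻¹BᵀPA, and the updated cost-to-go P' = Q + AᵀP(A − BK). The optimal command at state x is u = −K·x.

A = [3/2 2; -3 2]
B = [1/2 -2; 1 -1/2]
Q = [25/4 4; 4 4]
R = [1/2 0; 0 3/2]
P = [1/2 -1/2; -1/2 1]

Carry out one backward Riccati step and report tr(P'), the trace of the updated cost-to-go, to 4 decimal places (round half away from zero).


17.7348

BᵀP = [-0.2500 0.7500; -0.7500 0.5000]
S = R + BᵀPB = [1/2 0; 0 3/2] + [0.6250 0.1250; 0.1250 1.2500] = [1.1250 0.1250; 0.1250 2.7500]
BᵀPA = [-2.6250 1.0000; -2.6250 -0.5000]
K = S⁻¹·BᵀPA = [-2.2386 0.9137; -0.8528 -0.2234]
A−BK = [0.9137 1.0964; -1.1878 0.9746]
AᵀP(A−BK) = [6.5102 -1.1878; -1.1878 0.9746]
P' = Q + AᵀP(A−BK) = [12.7602 2.8122; 2.8122 4.9746]
tr(P') = 17.7348


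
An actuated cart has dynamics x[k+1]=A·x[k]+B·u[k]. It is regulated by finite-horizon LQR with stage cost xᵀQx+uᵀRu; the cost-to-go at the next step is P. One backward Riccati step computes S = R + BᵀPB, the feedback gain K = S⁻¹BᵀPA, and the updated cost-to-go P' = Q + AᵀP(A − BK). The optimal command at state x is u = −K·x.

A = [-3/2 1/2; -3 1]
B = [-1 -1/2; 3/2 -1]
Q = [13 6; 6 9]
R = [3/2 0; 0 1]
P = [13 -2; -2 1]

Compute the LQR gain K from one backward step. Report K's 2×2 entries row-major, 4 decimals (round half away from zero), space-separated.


BᵀP = [-16.0000 3.5000; -4.5000 0.0000]
S = R + BᵀPB = [3/2 0; 0 1] + [21.2500 4.5000; 4.5000 2.2500] = [22.7500 4.5000; 4.5000 3.2500]
BᵀPA = [13.5000 -4.5000; 6.7500 -2.2500]
K = S⁻¹·BᵀPA = [0.2515 -0.0838; 1.7288 -0.5763]
A−BK = [-0.3842 0.1281; -1.6484 0.5495]
AᵀP(A−BK) = [5.1863 -1.7288; -1.7288 0.5763]
P' = Q + AᵀP(A−BK) = [18.1863 4.2712; 4.2712 9.5763]
tr(P') = 27.7625

0.2515 -0.0838 1.7288 -0.5763


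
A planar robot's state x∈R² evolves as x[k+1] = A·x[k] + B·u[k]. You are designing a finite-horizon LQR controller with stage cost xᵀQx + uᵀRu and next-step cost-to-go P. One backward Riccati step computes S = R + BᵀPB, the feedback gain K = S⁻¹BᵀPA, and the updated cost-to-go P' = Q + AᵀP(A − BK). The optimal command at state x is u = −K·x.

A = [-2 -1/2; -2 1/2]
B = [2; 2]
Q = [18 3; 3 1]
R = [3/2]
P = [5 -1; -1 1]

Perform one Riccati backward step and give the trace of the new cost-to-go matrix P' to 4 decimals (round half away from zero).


BᵀP = [8.0000 0.0000]
S = R + BᵀPB = [3/2] + [16.0000] = [17.5000]
BᵀPA = [-16.0000 -4.0000]
K = S⁻¹·BᵀPA = [-0.9143 -0.2286]
A−BK = [-0.1714 -0.0429; -0.1714 0.9571]
AᵀP(A−BK) = [1.3714 0.3429; 0.3429 1.0857]
P' = Q + AᵀP(A−BK) = [19.3714 3.3429; 3.3429 2.0857]
tr(P') = 21.4571

21.4571


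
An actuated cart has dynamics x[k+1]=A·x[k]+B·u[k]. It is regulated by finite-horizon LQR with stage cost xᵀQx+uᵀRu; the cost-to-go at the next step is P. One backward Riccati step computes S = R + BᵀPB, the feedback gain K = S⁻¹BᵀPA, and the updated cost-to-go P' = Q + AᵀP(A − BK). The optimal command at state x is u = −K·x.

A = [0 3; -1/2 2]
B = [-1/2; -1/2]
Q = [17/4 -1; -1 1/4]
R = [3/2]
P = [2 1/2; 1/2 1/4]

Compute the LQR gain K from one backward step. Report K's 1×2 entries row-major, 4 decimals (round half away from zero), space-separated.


BᵀP = [-1.2500 -0.3750]
S = R + BᵀPB = [3/2] + [0.8125] = [2.3125]
BᵀPA = [0.1875 -4.5000]
K = S⁻¹·BᵀPA = [0.0811 -1.9459]
A−BK = [0.0405 2.0270; -0.4595 1.0270]
AᵀP(A−BK) = [0.0473 -0.6351; -0.6351 16.2432]
P' = Q + AᵀP(A−BK) = [4.2973 -1.6351; -1.6351 16.4932]
tr(P') = 20.7905

0.0811 -1.9459


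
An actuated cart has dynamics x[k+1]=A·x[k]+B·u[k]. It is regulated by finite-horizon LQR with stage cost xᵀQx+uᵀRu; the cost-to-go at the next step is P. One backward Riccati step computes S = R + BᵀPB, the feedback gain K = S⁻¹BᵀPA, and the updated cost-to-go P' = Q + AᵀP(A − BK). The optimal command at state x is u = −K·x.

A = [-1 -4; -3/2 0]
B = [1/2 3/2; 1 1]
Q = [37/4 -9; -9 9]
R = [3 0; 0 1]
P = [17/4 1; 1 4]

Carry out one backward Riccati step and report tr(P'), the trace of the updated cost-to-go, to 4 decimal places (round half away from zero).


36.3470

BᵀP = [3.1250 4.5000; 7.3750 5.5000]
S = R + BᵀPB = [3 0; 0 1] + [6.0625 9.1875; 9.1875 16.5625] = [9.0625 9.1875; 9.1875 17.5625]
BᵀPA = [-9.8750 -12.5000; -15.6250 -29.5000]
K = S⁻¹·BᵀPA = [-0.3997 0.6890; -0.6806 -2.0401]
A−BK = [0.2207 -1.2843; -0.4197 1.3512]
AᵀP(A−BK) = [1.6689 -2.0736; -2.0736 16.4281]
P' = Q + AᵀP(A−BK) = [10.9189 -11.0736; -11.0736 25.4281]
tr(P') = 36.3470


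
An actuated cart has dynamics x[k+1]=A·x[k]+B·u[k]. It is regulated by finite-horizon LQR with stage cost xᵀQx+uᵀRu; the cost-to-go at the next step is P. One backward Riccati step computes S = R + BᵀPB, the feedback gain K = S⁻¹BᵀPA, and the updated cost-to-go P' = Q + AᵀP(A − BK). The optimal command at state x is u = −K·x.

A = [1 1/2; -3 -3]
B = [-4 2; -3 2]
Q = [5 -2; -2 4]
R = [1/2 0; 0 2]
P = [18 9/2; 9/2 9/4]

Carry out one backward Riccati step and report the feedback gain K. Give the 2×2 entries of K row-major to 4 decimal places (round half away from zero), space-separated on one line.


-0.3561 -0.2266 -0.6220 -0.5712

BᵀP = [-85.5000 -24.7500; 45.0000 13.5000]
S = R + BᵀPB = [1/2 0; 0 2] + [416.2500 -220.5000; -220.5000 117.0000] = [416.7500 -220.5000; -220.5000 119.0000]
BᵀPA = [-11.2500 31.5000; 4.5000 -18.0000]
K = S⁻¹·BᵀPA = [-0.3561 -0.2266; -0.6220 -0.5712]
A−BK = [0.8196 0.7359; -2.8243 -2.5375]
AᵀP(A−BK) = [10.0429 9.0208; 9.0208 8.1074]
P' = Q + AᵀP(A−BK) = [15.0429 7.0208; 7.0208 12.1074]
tr(P') = 27.1503


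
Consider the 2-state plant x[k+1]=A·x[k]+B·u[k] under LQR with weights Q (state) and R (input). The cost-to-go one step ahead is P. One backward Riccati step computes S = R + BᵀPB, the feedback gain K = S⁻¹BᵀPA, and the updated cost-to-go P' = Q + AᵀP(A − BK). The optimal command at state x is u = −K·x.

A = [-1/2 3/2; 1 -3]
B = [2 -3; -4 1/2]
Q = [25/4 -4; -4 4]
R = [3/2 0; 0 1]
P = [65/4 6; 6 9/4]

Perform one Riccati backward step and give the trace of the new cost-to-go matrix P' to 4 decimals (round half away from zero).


BᵀP = [8.5000 3.0000; -45.7500 -16.8750]
S = R + BᵀPB = [3/2 0; 0 1] + [5.0000 -24.0000; -24.0000 128.8125] = [6.5000 -24.0000; -24.0000 129.8125]
BᵀPA = [-1.2500 3.7500; 6.0000 -18.0000]
K = S⁻¹·BᵀPA = [-0.0682 0.2046; 0.0336 -0.1008]
A−BK = [-0.2627 0.7882; 0.7104 -2.1311]
AᵀP(A−BK) = [0.0256 -0.0767; -0.0767 0.2302]
P' = Q + AᵀP(A−BK) = [6.2756 -4.0767; -4.0767 4.2302]
tr(P') = 10.5058

10.5058


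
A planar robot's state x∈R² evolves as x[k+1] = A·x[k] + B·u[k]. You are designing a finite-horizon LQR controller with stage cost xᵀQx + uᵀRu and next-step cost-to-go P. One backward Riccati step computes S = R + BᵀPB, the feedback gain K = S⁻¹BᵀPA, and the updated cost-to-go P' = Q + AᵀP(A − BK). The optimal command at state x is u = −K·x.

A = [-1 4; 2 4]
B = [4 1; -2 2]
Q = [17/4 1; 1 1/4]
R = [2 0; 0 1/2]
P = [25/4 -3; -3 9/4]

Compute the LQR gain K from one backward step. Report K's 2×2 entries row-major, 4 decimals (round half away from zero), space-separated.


-0.3959 0.3909 0.5222 2.0751

BᵀP = [31.0000 -16.5000; 0.2500 1.5000]
S = R + BᵀPB = [2 0; 0 1/2] + [157.0000 -2.0000; -2.0000 3.2500] = [159.0000 -2.0000; -2.0000 3.7500]
BᵀPA = [-64.0000 58.0000; 2.7500 7.0000]
K = S⁻¹·BᵀPA = [-0.3959 0.3909; 0.5222 2.0751]
A−BK = [0.0616 0.3613; 0.1638 0.6315]
AᵀP(A−BK) = [0.4734 0.3098; 0.3098 2.8029]
P' = Q + AᵀP(A−BK) = [4.7234 1.3098; 1.3098 3.0529]
tr(P') = 7.7763


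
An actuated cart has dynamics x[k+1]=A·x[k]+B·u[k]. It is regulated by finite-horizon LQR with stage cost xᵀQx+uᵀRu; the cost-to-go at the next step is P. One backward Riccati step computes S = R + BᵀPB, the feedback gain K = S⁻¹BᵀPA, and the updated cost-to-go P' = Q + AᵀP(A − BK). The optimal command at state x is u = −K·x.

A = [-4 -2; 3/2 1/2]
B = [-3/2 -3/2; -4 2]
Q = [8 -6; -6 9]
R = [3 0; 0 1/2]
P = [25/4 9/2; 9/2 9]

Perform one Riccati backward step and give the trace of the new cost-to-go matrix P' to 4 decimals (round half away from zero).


20.9485

BᵀP = [-27.3750 -42.7500; -0.3750 11.2500]
S = R + BᵀPB = [3 0; 0 1/2] + [212.0625 -44.4375; -44.4375 23.0625] = [215.0625 -44.4375; -44.4375 23.5625]
BᵀPA = [45.3750 33.3750; 18.3750 6.3750]
K = S⁻¹·BᵀPA = [0.6097 0.3459; 1.9297 0.9229]
A−BK = [-0.1908 -0.0969; 0.0794 0.0378]
AᵀP(A−BK) = [3.1252 1.5986; 1.5986 0.8233]
P' = Q + AᵀP(A−BK) = [11.1252 -4.4014; -4.4014 9.8233]
tr(P') = 20.9485


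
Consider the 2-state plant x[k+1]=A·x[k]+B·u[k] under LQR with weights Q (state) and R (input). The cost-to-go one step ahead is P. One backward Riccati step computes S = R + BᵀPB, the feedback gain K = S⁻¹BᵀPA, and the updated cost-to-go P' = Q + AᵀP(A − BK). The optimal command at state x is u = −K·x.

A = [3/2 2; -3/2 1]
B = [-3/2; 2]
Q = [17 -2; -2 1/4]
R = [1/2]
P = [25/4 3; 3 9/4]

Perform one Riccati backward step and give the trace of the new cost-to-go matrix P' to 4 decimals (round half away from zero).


BᵀP = [-3.3750 0.0000]
S = R + BᵀPB = [1/2] + [5.0625] = [5.5625]
BᵀPA = [-5.0625 -6.7500]
K = S⁻¹·BᵀPA = [-0.9101 -1.2135]
A−BK = [0.1348 0.1798; 0.3202 3.4270]
AᵀP(A−BK) = [1.0176 4.7317; 4.7317 31.0590]
P' = Q + AᵀP(A−BK) = [18.0176 2.7317; 2.7317 31.3090]
tr(P') = 49.3265

49.3265


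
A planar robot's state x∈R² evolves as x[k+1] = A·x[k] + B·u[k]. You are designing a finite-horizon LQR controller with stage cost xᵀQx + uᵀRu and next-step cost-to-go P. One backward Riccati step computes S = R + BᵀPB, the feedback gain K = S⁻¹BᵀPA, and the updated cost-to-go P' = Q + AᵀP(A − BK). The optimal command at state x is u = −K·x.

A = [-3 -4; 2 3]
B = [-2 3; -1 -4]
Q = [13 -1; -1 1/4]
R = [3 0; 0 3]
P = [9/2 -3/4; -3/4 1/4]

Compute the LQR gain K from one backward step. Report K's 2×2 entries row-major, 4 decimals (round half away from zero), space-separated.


0.3831 0.4949 -0.6810 -0.9317

BᵀP = [-8.2500 1.2500; 16.5000 -3.2500]
S = R + BᵀPB = [3 0; 0 3] + [15.2500 -29.7500; -29.7500 62.5000] = [18.2500 -29.7500; -29.7500 65.5000]
BᵀPA = [27.2500 36.7500; -56.0000 -75.7500]
K = S⁻¹·BᵀPA = [0.3831 0.4949; -0.6810 -0.9317]
A−BK = [-0.1909 -0.2151; -0.3408 -0.2320]
AᵀP(A−BK) = [1.9269 2.5885; 2.5885 3.4858]
P' = Q + AᵀP(A−BK) = [14.9269 1.5885; 1.5885 3.7358]
tr(P') = 18.6627


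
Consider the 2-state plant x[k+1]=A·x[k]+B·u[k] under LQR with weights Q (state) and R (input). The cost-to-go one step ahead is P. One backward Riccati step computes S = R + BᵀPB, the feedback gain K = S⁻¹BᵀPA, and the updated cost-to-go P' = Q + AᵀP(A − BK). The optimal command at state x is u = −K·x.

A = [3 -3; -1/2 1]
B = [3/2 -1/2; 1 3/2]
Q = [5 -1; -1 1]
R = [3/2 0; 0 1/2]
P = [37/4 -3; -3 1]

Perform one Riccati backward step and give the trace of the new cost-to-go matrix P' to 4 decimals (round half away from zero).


BᵀP = [10.8750 -3.5000; -9.1250 3.0000]
S = R + BᵀPB = [3/2 0; 0 1/2] + [12.8125 -10.6875; -10.6875 9.0625] = [14.3125 -10.6875; -10.6875 9.5625]
BᵀPA = [34.3750 -36.1250; -28.8750 30.3750]
K = S⁻¹·BᵀPA = [0.8882 -0.9193; -2.0269 2.1491]
A−BK = [0.6542 -0.5466; 1.6522 -1.3043]
AᵀP(A−BK) = [3.4410 -3.5963; -3.5963 3.7640]
P' = Q + AᵀP(A−BK) = [8.4410 -4.5963; -4.5963 4.7640]
tr(P') = 13.2050

13.2050


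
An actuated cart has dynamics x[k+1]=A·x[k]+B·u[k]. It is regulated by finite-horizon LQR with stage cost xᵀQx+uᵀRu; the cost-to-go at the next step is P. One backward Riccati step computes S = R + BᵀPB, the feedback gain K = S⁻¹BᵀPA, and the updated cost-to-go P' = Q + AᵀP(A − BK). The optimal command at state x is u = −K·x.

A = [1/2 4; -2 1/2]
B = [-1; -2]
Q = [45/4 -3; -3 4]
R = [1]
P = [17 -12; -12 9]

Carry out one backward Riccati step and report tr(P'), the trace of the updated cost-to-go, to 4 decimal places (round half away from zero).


BᵀP = [7.0000 -6.0000]
S = R + BᵀPB = [1] + [5.0000] = [6.0000]
BᵀPA = [15.5000 25.0000]
K = S⁻¹·BᵀPA = [2.5833 4.1667]
A−BK = [3.0833 8.1667; 3.1667 8.8333]
AᵀP(A−BK) = [24.2083 53.4167; 53.4167 122.0833]
P' = Q + AᵀP(A−BK) = [35.4583 50.4167; 50.4167 126.0833]
tr(P') = 161.5417

161.5417


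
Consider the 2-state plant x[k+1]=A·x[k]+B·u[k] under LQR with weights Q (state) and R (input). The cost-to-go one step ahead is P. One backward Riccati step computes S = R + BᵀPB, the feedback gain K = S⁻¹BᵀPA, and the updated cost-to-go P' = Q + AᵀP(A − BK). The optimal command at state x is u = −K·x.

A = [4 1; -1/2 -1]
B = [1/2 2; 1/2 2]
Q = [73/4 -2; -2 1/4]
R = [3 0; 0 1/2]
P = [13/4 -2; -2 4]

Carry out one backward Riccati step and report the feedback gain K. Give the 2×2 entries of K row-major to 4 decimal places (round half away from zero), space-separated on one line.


0.0244 -0.0046 0.5867 -0.1100

BᵀP = [0.6250 1.0000; 2.5000 4.0000]
S = R + BᵀPB = [3 0; 0 1/2] + [0.8125 3.2500; 3.2500 13.0000] = [3.8125 3.2500; 3.2500 13.5000]
BᵀPA = [2.0000 -0.3750; 8.0000 -1.5000]
K = S⁻¹·BᵀPA = [0.0244 -0.0046; 0.5867 -0.1100]
A−BK = [2.8144 1.2223; -1.6856 -0.7777]
AᵀP(A−BK) = [56.2574 24.8892; 24.8892 11.0833]
P' = Q + AᵀP(A−BK) = [74.5074 22.8892; 22.8892 11.3333]
tr(P') = 85.8407


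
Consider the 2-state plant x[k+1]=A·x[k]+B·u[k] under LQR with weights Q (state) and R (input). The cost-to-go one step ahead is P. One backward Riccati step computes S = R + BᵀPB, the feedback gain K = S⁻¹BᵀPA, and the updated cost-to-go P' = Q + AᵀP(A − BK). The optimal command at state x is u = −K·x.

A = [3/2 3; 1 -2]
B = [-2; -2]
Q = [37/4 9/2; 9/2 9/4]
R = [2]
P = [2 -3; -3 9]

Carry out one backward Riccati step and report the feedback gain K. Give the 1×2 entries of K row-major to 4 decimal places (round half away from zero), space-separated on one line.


-0.4091 1.3636

BᵀP = [2.0000 -12.0000]
S = R + BᵀPB = [2] + [20.0000] = [22.0000]
BᵀPA = [-9.0000 30.0000]
K = S⁻¹·BᵀPA = [-0.4091 1.3636]
A−BK = [0.6818 5.7273; 0.1818 0.7273]
AᵀP(A−BK) = [0.8182 3.2727; 3.2727 49.0909]
P' = Q + AᵀP(A−BK) = [10.0682 7.7727; 7.7727 51.3409]
tr(P') = 61.4091


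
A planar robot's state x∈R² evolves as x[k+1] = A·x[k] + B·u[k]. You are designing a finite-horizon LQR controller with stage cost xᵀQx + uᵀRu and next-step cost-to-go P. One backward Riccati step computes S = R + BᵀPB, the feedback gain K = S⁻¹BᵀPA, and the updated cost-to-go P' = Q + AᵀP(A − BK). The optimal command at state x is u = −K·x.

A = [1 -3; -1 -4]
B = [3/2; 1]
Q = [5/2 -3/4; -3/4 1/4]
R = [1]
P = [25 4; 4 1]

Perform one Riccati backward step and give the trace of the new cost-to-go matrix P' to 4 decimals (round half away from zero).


BᵀP = [41.5000 7.0000]
S = R + BᵀPB = [1] + [69.2500] = [70.2500]
BᵀPA = [34.5000 -152.5000]
K = S⁻¹·BᵀPA = [0.4911 -2.1708]
A−BK = [0.2633 0.2562; -1.4911 -1.8292]
AᵀP(A−BK) = [1.0569 -0.1068; -0.1068 5.9502]
P' = Q + AᵀP(A−BK) = [3.5569 -0.8568; -0.8568 6.2002]
tr(P') = 9.7571

9.7571


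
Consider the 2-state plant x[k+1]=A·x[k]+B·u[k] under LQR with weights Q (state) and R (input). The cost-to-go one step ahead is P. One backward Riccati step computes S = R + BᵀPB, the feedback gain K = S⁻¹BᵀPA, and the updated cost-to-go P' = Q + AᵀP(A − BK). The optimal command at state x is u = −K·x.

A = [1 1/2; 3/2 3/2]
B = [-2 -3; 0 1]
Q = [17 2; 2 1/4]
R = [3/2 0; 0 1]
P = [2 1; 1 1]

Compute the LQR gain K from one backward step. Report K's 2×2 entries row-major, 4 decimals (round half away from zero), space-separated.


-0.5455 -0.4545 -0.1818 -0.0682

BᵀP = [-4.0000 -2.0000; -5.0000 -2.0000]
S = R + BᵀPB = [3/2 0; 0 1] + [8.0000 10.0000; 10.0000 13.0000] = [9.5000 10.0000; 10.0000 14.0000]
BᵀPA = [-7.0000 -5.0000; -8.0000 -5.5000]
K = S⁻¹·BᵀPA = [-0.5455 -0.4545; -0.1818 -0.0682]
A−BK = [-0.6364 -0.6136; 1.6818 1.5682]
AᵀP(A−BK) = [1.9773 1.7727; 1.7727 1.6023]
P' = Q + AᵀP(A−BK) = [18.9773 3.7727; 3.7727 1.8523]
tr(P') = 20.8295


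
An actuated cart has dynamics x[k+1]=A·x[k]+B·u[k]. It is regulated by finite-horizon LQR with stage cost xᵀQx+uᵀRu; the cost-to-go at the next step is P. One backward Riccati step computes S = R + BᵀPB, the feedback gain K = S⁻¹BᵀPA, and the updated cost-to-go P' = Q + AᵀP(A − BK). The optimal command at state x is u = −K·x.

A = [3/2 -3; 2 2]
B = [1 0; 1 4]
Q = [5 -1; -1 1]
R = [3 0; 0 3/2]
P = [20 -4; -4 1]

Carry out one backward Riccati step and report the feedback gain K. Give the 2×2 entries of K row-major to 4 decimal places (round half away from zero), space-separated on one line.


0.9044 -2.0074 -0.2941 1.8235

BᵀP = [16.0000 -3.0000; -16.0000 4.0000]
S = R + BᵀPB = [3 0; 0 3/2] + [13.0000 -12.0000; -12.0000 16.0000] = [16.0000 -12.0000; -12.0000 17.5000]
BᵀPA = [18.0000 -54.0000; -16.0000 56.0000]
K = S⁻¹·BᵀPA = [0.9044 -2.0074; -0.2941 1.8235]
A−BK = [0.5956 -0.9926; 2.2721 -3.2868]
AᵀP(A−BK) = [4.0147 -8.6912; -8.6912 21.4853]
P' = Q + AᵀP(A−BK) = [9.0147 -9.6912; -9.6912 22.4853]
tr(P') = 31.5000


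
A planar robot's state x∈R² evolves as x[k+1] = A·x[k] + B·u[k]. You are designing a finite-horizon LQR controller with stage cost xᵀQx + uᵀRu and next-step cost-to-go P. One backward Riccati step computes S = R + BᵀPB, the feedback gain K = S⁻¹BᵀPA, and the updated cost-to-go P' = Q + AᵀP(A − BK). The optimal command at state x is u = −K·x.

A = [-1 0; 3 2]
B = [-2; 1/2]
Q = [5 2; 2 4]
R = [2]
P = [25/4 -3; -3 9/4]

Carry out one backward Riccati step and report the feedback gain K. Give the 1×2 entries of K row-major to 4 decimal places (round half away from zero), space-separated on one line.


1.0540 0.4246

BᵀP = [-14.0000 7.1250]
S = R + BᵀPB = [2] + [31.5625] = [33.5625]
BᵀPA = [35.3750 14.2500]
K = S⁻¹·BᵀPA = [1.0540 0.4246]
A−BK = [1.1080 0.8492; 2.4730 1.7877]
AᵀP(A−BK) = [7.2146 4.4804; 4.4804 2.9497]
P' = Q + AᵀP(A−BK) = [12.2146 6.4804; 6.4804 6.9497]
tr(P') = 19.1643


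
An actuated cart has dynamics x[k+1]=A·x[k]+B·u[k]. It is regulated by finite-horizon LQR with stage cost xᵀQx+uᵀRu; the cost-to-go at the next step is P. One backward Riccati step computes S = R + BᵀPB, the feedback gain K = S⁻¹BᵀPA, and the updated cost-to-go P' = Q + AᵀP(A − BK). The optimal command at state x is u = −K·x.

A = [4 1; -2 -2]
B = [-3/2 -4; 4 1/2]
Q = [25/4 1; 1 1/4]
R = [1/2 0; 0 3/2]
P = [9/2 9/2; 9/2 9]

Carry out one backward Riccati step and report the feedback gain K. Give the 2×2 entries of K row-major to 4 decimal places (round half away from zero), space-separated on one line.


BᵀP = [11.2500 29.2500; -15.7500 -13.5000]
S = R + BᵀPB = [1/2 0; 0 3/2] + [100.1250 -30.3750; -30.3750 56.2500] = [100.6250 -30.3750; -30.3750 57.7500]
BᵀPA = [-13.5000 -47.2500; -36.0000 11.2500]
K = S⁻¹·BᵀPA = [-0.3832 -0.4883; -0.8249 -0.0620]
A−BK = [0.1256 0.0195; -0.0548 -0.0158]
AᵀP(A−BK) = [1.1302 0.1754; 0.1754 0.1262]
P' = Q + AᵀP(A−BK) = [7.3802 1.1754; 1.1754 0.3762]
tr(P') = 7.7564

-0.3832 -0.4883 -0.8249 -0.0620


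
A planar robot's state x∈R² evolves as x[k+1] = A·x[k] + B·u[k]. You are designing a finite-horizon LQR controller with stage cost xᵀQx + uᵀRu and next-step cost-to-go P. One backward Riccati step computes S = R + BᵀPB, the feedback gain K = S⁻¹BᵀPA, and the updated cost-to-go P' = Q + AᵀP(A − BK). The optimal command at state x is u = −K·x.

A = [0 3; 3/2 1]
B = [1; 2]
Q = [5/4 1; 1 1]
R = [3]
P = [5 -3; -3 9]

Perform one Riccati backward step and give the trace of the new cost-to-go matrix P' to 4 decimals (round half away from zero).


38.1797

BᵀP = [-1.0000 15.0000]
S = R + BᵀPB = [3] + [29.0000] = [32.0000]
BᵀPA = [22.5000 12.0000]
K = S⁻¹·BᵀPA = [0.7031 0.3750]
A−BK = [-0.7031 2.6250; 0.0938 0.2500]
AᵀP(A−BK) = [4.4297 -8.4375; -8.4375 31.5000]
P' = Q + AᵀP(A−BK) = [5.6797 -7.4375; -7.4375 32.5000]
tr(P') = 38.1797
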